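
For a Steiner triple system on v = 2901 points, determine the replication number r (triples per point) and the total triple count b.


An STS(v) is a 2-(v, 3, 1) BIBD: block size k = 3, λ = 1.
Replication: r(k − 1) = λ(v − 1) ⇒ r·2 = 2901 − 1 = 2900 ⇒ r = 1450.
Block count: b = v(v − 1)/6 = 2901·2900/6 = 8412900/6 = 1402150.
(Check via bk = vr: 1402150·3 = 4206450 = 2901·1450 = 4206450 ✓.)

r = 1450, b = 1402150.


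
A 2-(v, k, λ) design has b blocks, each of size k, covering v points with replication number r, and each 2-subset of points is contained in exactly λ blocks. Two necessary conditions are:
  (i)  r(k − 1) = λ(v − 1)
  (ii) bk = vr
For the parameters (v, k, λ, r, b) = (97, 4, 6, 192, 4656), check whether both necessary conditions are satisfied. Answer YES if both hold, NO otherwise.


Condition (i): r(k − 1) = 192·3 = 576; λ(v − 1) = 6·96 = 576. Match? YES.
Condition (ii): bk = 4656·4 = 18624; vr = 97·192 = 18624. Match? YES.
Both conditions hold? YES.

YES


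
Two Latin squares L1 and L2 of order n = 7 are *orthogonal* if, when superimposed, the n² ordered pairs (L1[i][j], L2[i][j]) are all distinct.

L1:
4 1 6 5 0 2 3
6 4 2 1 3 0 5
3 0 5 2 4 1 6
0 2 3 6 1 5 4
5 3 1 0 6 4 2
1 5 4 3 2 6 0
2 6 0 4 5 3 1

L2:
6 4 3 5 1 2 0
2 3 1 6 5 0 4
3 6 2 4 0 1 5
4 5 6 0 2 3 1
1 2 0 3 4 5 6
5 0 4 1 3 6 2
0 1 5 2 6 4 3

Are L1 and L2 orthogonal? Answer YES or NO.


Form the n² = 49 superimposed pairs (L1[i][j], L2[i][j]), row by row (rows and columns indexed from 0):
row 0: (4,6) (1,4) (6,3) (5,5) (0,1) (2,2) (3,0)
row 1: (6,2) (4,3) (2,1) (1,6) (3,5) (0,0) (5,4)
row 2: (3,3) (0,6) (5,2) (2,4) (4,0) (1,1) (6,5)
row 3: (0,4) (2,5) (3,6) (6,0) (1,2) (5,3) (4,1)
row 4: (5,1) (3,2) (1,0) (0,3) (6,4) (4,5) (2,6)
row 5: (1,5) (5,0) (4,4) (3,1) (2,3) (6,6) (0,2)
row 6: (2,0) (6,1) (0,5) (4,2) (5,6) (3,4) (1,3)
Orthogonality requires all 49 pairs distinct.
Check by first coordinate: for each symbol s of L1, list the L2 entries in the n cells where L1 = s; they must all differ.
  L1 = 0: L2 entries (in reading order) 1, 0, 6, 4, 3, 2, 5 — all 7 distinct ✓
  L1 = 1: L2 entries (in reading order) 4, 6, 1, 2, 0, 5, 3 — all 7 distinct ✓
  L1 = 2: L2 entries (in reading order) 2, 1, 4, 5, 6, 3, 0 — all 7 distinct ✓
  L1 = 3: L2 entries (in reading order) 0, 5, 3, 6, 2, 1, 4 — all 7 distinct ✓
  L1 = 4: L2 entries (in reading order) 6, 3, 0, 1, 5, 4, 2 — all 7 distinct ✓
  L1 = 5: L2 entries (in reading order) 5, 4, 2, 3, 1, 0, 6 — all 7 distinct ✓
  L1 = 6: L2 entries (in reading order) 3, 2, 5, 0, 4, 6, 1 — all 7 distinct ✓
Every symbol of L1 meets every symbol of L2 exactly once, so all 49 pairs are distinct (49 of 49).
Conclusion: YES.

YES


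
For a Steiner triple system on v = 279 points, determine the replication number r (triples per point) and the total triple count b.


An STS(v) is a 2-(v, 3, 1) BIBD: block size k = 3, λ = 1.
Replication: r(k − 1) = λ(v − 1) ⇒ r·2 = 279 − 1 = 278 ⇒ r = 139.
Block count: bk = vr ⇒ b·3 = 279·139 = 38781 ⇒ b = 12927.
(Check via b = v(v − 1)/6 = 279·278/6 = 77562/6 = 12927.)

r = 139, b = 12927.


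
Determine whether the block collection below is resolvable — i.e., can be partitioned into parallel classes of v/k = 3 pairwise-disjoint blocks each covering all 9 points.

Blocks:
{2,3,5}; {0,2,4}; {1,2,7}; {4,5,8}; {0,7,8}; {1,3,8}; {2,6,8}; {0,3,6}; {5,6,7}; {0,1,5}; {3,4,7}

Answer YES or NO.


v = 9, block size k = 3, number of blocks = 11.
For resolvability, blocks must partition into parallel classes of size v/k = 3.
Total blocks must therefore be a multiple of 3: 11 = 3·3 + 2 ⇒ not divisible ✗.
Resolvable? NO.

NO


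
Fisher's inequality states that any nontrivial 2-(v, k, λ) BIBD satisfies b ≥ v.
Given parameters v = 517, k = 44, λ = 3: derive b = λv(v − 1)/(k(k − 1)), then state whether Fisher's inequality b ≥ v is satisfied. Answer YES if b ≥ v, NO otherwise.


r = λ(v − 1)/(k − 1) = 3·516/43 = 36.
b = vr/k = 517·36/44 = 423.
Fisher's inequality: b ≥ v ⇔ 423 ≥ 517? NO.

NO


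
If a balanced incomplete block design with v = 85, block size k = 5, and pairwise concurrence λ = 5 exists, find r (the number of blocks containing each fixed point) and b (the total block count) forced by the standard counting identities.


Any 2-(v, k, λ) BIBD satisfies two necessary conditions:
  (i)  Each point sits in r blocks, and counting incidences through any fixed point gives r(k − 1) = λ(v − 1), so r = λ(v − 1)/(k − 1).
  (ii) Total incidences bk = vr, so b = vr/k.
Step 1: r = λ(v − 1)/(k − 1) = 5·(85 − 1)/(5 − 1) = 5·84/4 = 420/4 = 105.
Step 2: b = vr/k = 85·105/5 = 8925/5 = 1785.
Check integrality: r = 105 ∈ Z ✓, b = 1785 ∈ Z ✓.
(These identities are necessary conditions: they determine r and b for any design with these parameters, but do not by themselves prove that one exists.)

r = 105, b = 1785.


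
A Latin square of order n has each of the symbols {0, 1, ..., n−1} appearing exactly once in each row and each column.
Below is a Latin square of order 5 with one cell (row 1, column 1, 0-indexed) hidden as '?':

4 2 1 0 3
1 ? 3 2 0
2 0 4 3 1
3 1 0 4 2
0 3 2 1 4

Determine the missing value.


Row 1 contains symbols [0, 1, 2, 3] — missing [4].
Column 1 contains symbols [0, 1, 2, 3] — missing [4].
The missing symbol must appear in both missing sets; intersection = [4].
Therefore the hidden value is 4.

Missing value = 4.


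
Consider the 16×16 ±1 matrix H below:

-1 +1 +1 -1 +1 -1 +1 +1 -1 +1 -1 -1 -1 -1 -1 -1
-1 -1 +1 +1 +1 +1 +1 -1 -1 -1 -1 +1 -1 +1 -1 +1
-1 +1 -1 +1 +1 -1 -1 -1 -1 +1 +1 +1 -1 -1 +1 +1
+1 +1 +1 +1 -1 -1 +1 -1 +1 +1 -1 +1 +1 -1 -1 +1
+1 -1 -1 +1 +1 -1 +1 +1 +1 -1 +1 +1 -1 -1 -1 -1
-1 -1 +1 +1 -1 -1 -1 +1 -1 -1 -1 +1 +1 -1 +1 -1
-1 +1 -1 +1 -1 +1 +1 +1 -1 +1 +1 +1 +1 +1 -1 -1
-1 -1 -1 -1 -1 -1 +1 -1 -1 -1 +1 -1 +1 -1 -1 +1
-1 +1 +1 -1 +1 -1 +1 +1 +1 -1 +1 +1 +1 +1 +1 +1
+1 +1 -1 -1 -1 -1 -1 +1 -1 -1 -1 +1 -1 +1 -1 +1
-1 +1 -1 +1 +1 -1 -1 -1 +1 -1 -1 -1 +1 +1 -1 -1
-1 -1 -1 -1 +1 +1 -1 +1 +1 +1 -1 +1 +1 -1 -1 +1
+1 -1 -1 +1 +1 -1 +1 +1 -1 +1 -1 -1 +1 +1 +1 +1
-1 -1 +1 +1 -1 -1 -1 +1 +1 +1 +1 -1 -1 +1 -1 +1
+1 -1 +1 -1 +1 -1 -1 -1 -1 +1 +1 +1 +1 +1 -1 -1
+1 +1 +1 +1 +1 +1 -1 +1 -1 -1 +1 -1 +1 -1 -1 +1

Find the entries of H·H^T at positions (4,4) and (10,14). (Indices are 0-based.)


Row 4 of H: [1, -1, -1, 1, 1, -1, 1, 1, 1, -1, 1, 1, -1, -1, -1, -1].
Row 10 of H: [-1, 1, -1, 1, 1, -1, -1, -1, 1, -1, -1, -1, 1, 1, -1, -1].
Row 14 of H: [1, -1, 1, -1, 1, -1, -1, -1, -1, 1, 1, 1, 1, 1, -1, -1].
(H·H^T)[4][4] = Σ_j H[4][j]·H[4][j] = (1)² + (-1)² + (-1)² + (1)² + (1)² + (-1)² + (1)² + (1)² + (1)² + (-1)² + (1)² + (1)² + (-1)² + (-1)² + (-1)² + (-1)² = 1 + 1 + 1 + 1 + 1 + 1 + 1 + 1 + 1 + 1 + 1 + 1 + 1 + 1 + 1 + 1 = 16.
(H·H^T)[10][14] = Σ_j H[10][j]·H[14][j] = (-1)·(1) + (1)·(-1) + (-1)·(1) + (1)·(-1) + (1)·(1) + (-1)·(-1) + (-1)·(-1) + (-1)·(-1) + (1)·(-1) + (-1)·(1) + (-1)·(1) + (-1)·(1) + (1)·(1) + (1)·(1) + (-1)·(-1) + (-1)·(-1) = -1 + -1 + -1 + -1 + 1 + 1 + 1 + 1 + -1 + -1 + -1 + -1 + 1 + 1 + 1 + 1 = 0.
So rows 10 and 14 are orthogonal; the diagonal entry equals n = 16.

(4,4) entry = 16; (10,14) entry = 0.


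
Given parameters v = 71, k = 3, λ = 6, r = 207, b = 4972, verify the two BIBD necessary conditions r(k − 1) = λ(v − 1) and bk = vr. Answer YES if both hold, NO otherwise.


Condition (i): r(k − 1) = 207·2 = 414; λ(v − 1) = 6·70 = 420. Match? NO.
Condition (ii): bk = 4972·3 = 14916; vr = 71·207 = 14697. Match? NO.
Both conditions hold? NO.

NO


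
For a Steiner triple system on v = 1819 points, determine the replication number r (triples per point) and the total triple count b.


An STS(v) is a 2-(v, 3, 1) BIBD: block size k = 3, λ = 1.
Replication: r(k − 1) = λ(v − 1) ⇒ r·2 = 1819 − 1 = 1818 ⇒ r = 909.
Block count: bk = vr ⇒ b·3 = 1819·909 = 1653471 ⇒ b = 551157.
(Check via b = v(v − 1)/6 = 1819·1818/6 = 3306942/6 = 551157.)

r = 909, b = 551157.


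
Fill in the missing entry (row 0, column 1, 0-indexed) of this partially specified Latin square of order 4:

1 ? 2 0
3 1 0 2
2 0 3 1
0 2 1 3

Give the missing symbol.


Row 0 contains symbols [0, 1, 2] — missing [3].
Column 1 contains symbols [0, 1, 2] — missing [3].
The missing symbol must appear in both missing sets; intersection = [3].
Therefore the hidden value is 3.

Missing value = 3.


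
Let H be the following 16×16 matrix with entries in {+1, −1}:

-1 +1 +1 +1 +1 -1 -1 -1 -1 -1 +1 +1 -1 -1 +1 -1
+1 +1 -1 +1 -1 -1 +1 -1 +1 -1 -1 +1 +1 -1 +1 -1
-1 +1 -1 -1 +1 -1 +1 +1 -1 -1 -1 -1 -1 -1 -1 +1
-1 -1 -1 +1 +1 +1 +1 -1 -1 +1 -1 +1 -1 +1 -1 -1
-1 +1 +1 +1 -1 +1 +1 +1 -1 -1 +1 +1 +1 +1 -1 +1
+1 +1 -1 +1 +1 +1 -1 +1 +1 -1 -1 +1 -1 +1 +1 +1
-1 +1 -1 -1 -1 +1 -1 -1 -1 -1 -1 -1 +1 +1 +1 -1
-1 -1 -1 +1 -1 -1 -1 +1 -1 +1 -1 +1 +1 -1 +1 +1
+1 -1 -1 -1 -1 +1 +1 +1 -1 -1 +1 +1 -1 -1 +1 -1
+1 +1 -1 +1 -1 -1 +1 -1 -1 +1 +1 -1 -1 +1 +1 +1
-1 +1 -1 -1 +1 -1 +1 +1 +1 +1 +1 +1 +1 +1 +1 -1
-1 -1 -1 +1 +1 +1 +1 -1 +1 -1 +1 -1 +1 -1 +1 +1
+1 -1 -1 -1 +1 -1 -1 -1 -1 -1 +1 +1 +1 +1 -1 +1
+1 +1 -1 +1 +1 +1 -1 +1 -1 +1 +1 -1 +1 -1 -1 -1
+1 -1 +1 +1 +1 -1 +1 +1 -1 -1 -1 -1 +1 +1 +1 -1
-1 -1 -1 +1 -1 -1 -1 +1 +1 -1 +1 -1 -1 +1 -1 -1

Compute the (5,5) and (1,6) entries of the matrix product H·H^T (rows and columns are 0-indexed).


Row 1 of H: [1, 1, -1, 1, -1, -1, 1, -1, 1, -1, -1, 1, 1, -1, 1, -1].
Row 5 of H: [1, 1, -1, 1, 1, 1, -1, 1, 1, -1, -1, 1, -1, 1, 1, 1].
Row 6 of H: [-1, 1, -1, -1, -1, 1, -1, -1, -1, -1, -1, -1, 1, 1, 1, -1].
(H·H^T)[5][5] = Σ_j H[5][j]·H[5][j] = (1)² + (1)² + (-1)² + (1)² + (1)² + (1)² + (-1)² + (1)² + (1)² + (-1)² + (-1)² + (1)² + (-1)² + (1)² + (1)² + (1)² = 1 + 1 + 1 + 1 + 1 + 1 + 1 + 1 + 1 + 1 + 1 + 1 + 1 + 1 + 1 + 1 = 16.
(H·H^T)[1][6] = Σ_j H[1][j]·H[6][j] = (1)·(-1) + (1)·(1) + (-1)·(-1) + (1)·(-1) + (-1)·(-1) + (-1)·(1) + (1)·(-1) + (-1)·(-1) + (1)·(-1) + (-1)·(-1) + (-1)·(-1) + (1)·(-1) + (1)·(1) + (-1)·(1) + (1)·(1) + (-1)·(-1) = -1 + 1 + 1 + -1 + 1 + -1 + -1 + 1 + -1 + 1 + 1 + -1 + 1 + -1 + 1 + 1 = 2.
Rows 1 and 6 are not orthogonal (dot product = 2 ≠ 0), so H is not a Hadamard matrix.

(5,5) entry = 16; (1,6) entry = 2.


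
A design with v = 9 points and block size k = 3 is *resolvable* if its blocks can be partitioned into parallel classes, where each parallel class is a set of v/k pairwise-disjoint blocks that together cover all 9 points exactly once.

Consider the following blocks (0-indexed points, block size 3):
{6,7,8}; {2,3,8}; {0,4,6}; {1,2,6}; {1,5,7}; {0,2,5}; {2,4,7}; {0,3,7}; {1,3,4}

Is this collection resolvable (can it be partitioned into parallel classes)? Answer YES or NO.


v = 9, block size k = 3, number of blocks = 9.
For resolvability, blocks must partition into parallel classes of size v/k = 3.
Total blocks must therefore be a multiple of 3: 9 = 3·3 + 0 ⇒ divisible ✓.
Consider block {1,2,6}. The only other block(s) in the collection disjoint from it are {0,3,7} — just 1 block(s). Any parallel class containing {1,2,6} would need 2 other blocks each disjoint from it, so no parallel class of size 3 can contain {1,2,6}.
Since every block must belong to some parallel class in a resolution, the collection cannot be partitioned into parallel classes.
Resolvable? NO.

NO


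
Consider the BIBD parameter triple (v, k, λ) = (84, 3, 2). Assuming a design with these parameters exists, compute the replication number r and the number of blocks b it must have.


Any 2-(v, k, λ) BIBD satisfies two necessary conditions:
  (i)  Each point sits in r blocks, and counting incidences through any fixed point gives r(k − 1) = λ(v − 1), so r = λ(v − 1)/(k − 1).
  (ii) Total incidences bk = vr, so b = vr/k.
Step 1: r = λ(v − 1)/(k − 1) = 2·(84 − 1)/(3 − 1) = 2·83/2 = 166/2 = 83.
Step 2: b = vr/k = 84·83/3 = 6972/3 = 2324.
Check integrality: r = 83 ∈ Z ✓, b = 2324 ∈ Z ✓.
(These identities are necessary conditions: they determine r and b for any design with these parameters, but do not by themselves prove that one exists.)

r = 83, b = 2324.


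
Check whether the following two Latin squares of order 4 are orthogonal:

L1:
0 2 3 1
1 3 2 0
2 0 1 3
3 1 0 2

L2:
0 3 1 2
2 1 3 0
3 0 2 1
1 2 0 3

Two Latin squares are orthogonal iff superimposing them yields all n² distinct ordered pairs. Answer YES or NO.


Form the n² = 16 superimposed pairs (L1[i][j], L2[i][j]), row by row (rows and columns indexed from 0):
row 0: (0,0) (2,3) (3,1) (1,2)
row 1: (1,2) (3,1) (2,3) (0,0)
row 2: (2,3) (0,0) (1,2) (3,1)
row 3: (3,1) (1,2) (0,0) (2,3)
Orthogonality requires all 16 pairs distinct.
But the pair (1,2) repeats: cell (0,3) has L1 = 1, L2 = 2, and cell (1,0) has L1 = 1, L2 = 2.
A repeated pair means some other pair never occurs (only 4 distinct pairs out of 16), so the squares are not orthogonal.
Conclusion: NO.

NO


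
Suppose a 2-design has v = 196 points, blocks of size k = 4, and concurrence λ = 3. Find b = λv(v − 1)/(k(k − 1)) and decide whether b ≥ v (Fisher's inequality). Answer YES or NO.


b = λv(v − 1)/(k(k − 1)) = 3·196·195/(4·3) = 114660/12 = 9555.
Compare with v = 196: b ≥ v, so Fisher's inequality holds.

YES


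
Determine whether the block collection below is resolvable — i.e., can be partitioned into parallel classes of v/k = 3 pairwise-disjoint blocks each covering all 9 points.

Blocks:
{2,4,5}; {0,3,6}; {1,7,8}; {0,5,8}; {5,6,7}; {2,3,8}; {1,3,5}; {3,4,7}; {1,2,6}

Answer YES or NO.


v = 9, block size k = 3, number of blocks = 9.
For resolvability, blocks must partition into parallel classes of size v/k = 3.
Total blocks must therefore be a multiple of 3: 9 = 3·3 + 0 ⇒ divisible ✓.
Consider block {5,6,7}. The only other block(s) in the collection disjoint from it are {2,3,8} — just 1 block(s). Any parallel class containing {5,6,7} would need 2 other blocks each disjoint from it, so no parallel class of size 3 can contain {5,6,7}.
Since every block must belong to some parallel class in a resolution, the collection cannot be partitioned into parallel classes.
Resolvable? NO.

NO


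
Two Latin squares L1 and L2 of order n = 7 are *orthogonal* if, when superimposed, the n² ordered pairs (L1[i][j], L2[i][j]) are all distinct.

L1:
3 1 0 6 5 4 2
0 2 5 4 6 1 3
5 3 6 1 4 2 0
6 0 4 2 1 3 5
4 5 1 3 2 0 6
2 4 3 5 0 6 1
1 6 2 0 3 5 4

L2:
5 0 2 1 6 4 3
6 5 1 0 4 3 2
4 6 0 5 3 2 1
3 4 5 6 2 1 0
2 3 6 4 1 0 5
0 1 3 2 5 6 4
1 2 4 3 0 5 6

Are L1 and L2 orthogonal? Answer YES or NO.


Form the n² = 49 superimposed pairs (L1[i][j], L2[i][j]), row by row (rows and columns indexed from 0):
row 0: (3,5) (1,0) (0,2) (6,1) (5,6) (4,4) (2,3)
row 1: (0,6) (2,5) (5,1) (4,0) (6,4) (1,3) (3,2)
row 2: (5,4) (3,6) (6,0) (1,5) (4,3) (2,2) (0,1)
row 3: (6,3) (0,4) (4,5) (2,6) (1,2) (3,1) (5,0)
row 4: (4,2) (5,3) (1,6) (3,4) (2,1) (0,0) (6,5)
row 5: (2,0) (4,1) (3,3) (5,2) (0,5) (6,6) (1,4)
row 6: (1,1) (6,2) (2,4) (0,3) (3,0) (5,5) (4,6)
Orthogonality requires all 49 pairs distinct.
Check by first coordinate: for each symbol s of L1, list the L2 entries in the n cells where L1 = s; they must all differ.
  L1 = 0: L2 entries (in reading order) 2, 6, 1, 4, 0, 5, 3 — all 7 distinct ✓
  L1 = 1: L2 entries (in reading order) 0, 3, 5, 2, 6, 4, 1 — all 7 distinct ✓
  L1 = 2: L2 entries (in reading order) 3, 5, 2, 6, 1, 0, 4 — all 7 distinct ✓
  L1 = 3: L2 entries (in reading order) 5, 2, 6, 1, 4, 3, 0 — all 7 distinct ✓
  L1 = 4: L2 entries (in reading order) 4, 0, 3, 5, 2, 1, 6 — all 7 distinct ✓
  L1 = 5: L2 entries (in reading order) 6, 1, 4, 0, 3, 2, 5 — all 7 distinct ✓
  L1 = 6: L2 entries (in reading order) 1, 4, 0, 3, 5, 6, 2 — all 7 distinct ✓
Every symbol of L1 meets every symbol of L2 exactly once, so all 49 pairs are distinct (49 of 49).
Conclusion: YES.

YES


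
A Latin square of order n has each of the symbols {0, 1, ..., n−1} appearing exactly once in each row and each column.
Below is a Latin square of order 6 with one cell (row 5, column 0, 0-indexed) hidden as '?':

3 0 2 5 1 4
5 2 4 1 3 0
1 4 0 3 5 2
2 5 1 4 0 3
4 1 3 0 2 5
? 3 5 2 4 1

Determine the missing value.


Row 5 contains symbols [1, 2, 3, 4, 5] — missing [0].
Column 0 contains symbols [1, 2, 3, 4, 5] — missing [0].
The missing symbol must appear in both missing sets; intersection = [0].
Therefore the hidden value is 0.

Missing value = 0.


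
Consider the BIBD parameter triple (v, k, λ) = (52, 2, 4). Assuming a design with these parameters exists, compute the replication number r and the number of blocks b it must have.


Any 2-(v, k, λ) BIBD satisfies two necessary conditions:
  (i)  Each point sits in r blocks, and counting incidences through any fixed point gives r(k − 1) = λ(v − 1), so r = λ(v − 1)/(k − 1).
  (ii) Total incidences bk = vr, so b = vr/k.
Step 1: r = λ(v − 1)/(k − 1) = 4·(52 − 1)/(2 − 1) = 4·51/1 = 204/1 = 204.
Step 2: b = vr/k = 52·204/2 = 10608/2 = 5304.
Check integrality: r = 204 ∈ Z ✓, b = 5304 ∈ Z ✓.
(These identities are necessary conditions: they determine r and b for any design with these parameters, but do not by themselves prove that one exists.)

r = 204, b = 5304.


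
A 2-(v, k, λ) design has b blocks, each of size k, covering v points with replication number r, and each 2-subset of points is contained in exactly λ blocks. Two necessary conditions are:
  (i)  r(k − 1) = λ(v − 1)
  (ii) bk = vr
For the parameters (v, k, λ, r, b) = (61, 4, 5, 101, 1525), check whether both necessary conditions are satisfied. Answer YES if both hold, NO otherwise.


Condition (i): r(k − 1) = 101·3 = 303; λ(v − 1) = 5·60 = 300. Match? NO.
Condition (ii): bk = 1525·4 = 6100; vr = 61·101 = 6161. Match? NO.
Both conditions hold? NO.

NO


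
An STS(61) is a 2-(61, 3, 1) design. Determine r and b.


An STS(v) is a 2-(v, 3, 1) BIBD: block size k = 3, λ = 1.
Replication: r(k − 1) = λ(v − 1) ⇒ r·2 = 61 − 1 = 60 ⇒ r = 30.
Block count: b = v(v − 1)/6 = 61·60/6 = 3660/6 = 610.
(Check via bk = vr: 610·3 = 1830 = 61·30 = 1830 ✓.)

r = 30, b = 610.


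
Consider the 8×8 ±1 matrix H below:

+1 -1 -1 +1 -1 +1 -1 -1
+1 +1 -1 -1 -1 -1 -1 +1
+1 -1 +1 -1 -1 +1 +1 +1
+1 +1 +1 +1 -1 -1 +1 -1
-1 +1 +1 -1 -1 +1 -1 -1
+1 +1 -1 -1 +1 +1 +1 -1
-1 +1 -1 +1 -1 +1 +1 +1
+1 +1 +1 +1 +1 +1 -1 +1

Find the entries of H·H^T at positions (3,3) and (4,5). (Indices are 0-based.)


Row 3 of H: [1, 1, 1, 1, -1, -1, 1, -1].
Row 4 of H: [-1, 1, 1, -1, -1, 1, -1, -1].
Row 5 of H: [1, 1, -1, -1, 1, 1, 1, -1].
(H·H^T)[3][3] = Σ_j H[3][j]·H[3][j] = (1)² + (1)² + (1)² + (1)² + (-1)² + (-1)² + (1)² + (-1)² = 1 + 1 + 1 + 1 + 1 + 1 + 1 + 1 = 8.
(H·H^T)[4][5] = Σ_j H[4][j]·H[5][j] = (-1)·(1) + (1)·(1) + (1)·(-1) + (-1)·(-1) + (-1)·(1) + (1)·(1) + (-1)·(1) + (-1)·(-1) = -1 + 1 + -1 + 1 + -1 + 1 + -1 + 1 = 0.
So rows 4 and 5 are orthogonal; the diagonal entry equals n = 8.

(3,3) entry = 8; (4,5) entry = 0.


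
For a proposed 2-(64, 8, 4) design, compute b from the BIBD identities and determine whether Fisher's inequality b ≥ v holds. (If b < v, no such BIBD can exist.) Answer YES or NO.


r = λ(v − 1)/(k − 1) = 4·63/7 = 36.
b = vr/k = 64·36/8 = 288.
Fisher's inequality: b ≥ v ⇔ 288 ≥ 64? YES.

YES


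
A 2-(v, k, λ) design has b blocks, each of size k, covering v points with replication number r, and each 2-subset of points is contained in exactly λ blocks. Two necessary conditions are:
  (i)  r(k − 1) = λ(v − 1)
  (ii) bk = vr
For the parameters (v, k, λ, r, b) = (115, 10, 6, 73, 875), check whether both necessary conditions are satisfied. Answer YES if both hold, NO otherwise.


Condition (i): r(k − 1) = 73·9 = 657; λ(v − 1) = 6·114 = 684. Match? NO.
Condition (ii): bk = 875·10 = 8750; vr = 115·73 = 8395. Match? NO.
Both conditions hold? NO.

NO


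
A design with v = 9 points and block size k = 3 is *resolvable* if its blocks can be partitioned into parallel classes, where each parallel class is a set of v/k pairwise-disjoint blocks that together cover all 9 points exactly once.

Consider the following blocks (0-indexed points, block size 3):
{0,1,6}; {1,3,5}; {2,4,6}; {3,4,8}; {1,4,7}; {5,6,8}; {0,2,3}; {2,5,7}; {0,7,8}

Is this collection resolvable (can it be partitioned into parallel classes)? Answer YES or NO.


v = 9, block size k = 3, number of blocks = 9.
For resolvability, blocks must partition into parallel classes of size v/k = 3.
Total blocks must therefore be a multiple of 3: 9 = 3·3 + 0 ⇒ divisible ✓.
Greedy packing gives 3 candidate class(es). Each should be a full parallel class (size 3, covers all 9 points).
  Class 1 (3 blocks): {0,1,6}; {3,4,8}; {2,5,7}. Points covered: [0, 1, 2, 3, 4, 5, 6, 7, 8].
  Class 2 (3 blocks): {1,3,5}; {2,4,6}; {0,7,8}. Points covered: [0, 1, 2, 3, 4, 5, 6, 7, 8].
  Class 3 (3 blocks): {1,4,7}; {5,6,8}; {0,2,3}. Points covered: [0, 1, 2, 3, 4, 5, 6, 7, 8].
All classes full (size 3)? YES. All classes cover every point? YES.
Resolvable? YES.

YES


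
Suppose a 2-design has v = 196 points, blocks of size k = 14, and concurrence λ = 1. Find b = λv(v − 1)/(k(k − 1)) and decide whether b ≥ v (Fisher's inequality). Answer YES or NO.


r = λ(v − 1)/(k − 1) = 1·195/13 = 15.
b = vr/k = 196·15/14 = 210.
Fisher's inequality: b ≥ v ⇔ 210 ≥ 196? YES.

YES


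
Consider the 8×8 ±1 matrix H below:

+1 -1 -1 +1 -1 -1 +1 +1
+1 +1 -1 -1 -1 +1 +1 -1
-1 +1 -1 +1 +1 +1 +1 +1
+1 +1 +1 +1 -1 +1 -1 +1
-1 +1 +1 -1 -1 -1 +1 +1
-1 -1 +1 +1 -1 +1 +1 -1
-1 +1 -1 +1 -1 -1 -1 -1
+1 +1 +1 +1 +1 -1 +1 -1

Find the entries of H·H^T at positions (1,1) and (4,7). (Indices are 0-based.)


Row 1 of H: [1, 1, -1, -1, -1, 1, 1, -1].
Row 4 of H: [-1, 1, 1, -1, -1, -1, 1, 1].
Row 7 of H: [1, 1, 1, 1, 1, -1, 1, -1].
(H·H^T)[1][1] = Σ_j H[1][j]·H[1][j] = (1)² + (1)² + (-1)² + (-1)² + (-1)² + (1)² + (1)² + (-1)² = 1 + 1 + 1 + 1 + 1 + 1 + 1 + 1 = 8.
(H·H^T)[4][7] = Σ_j H[4][j]·H[7][j] = (-1)·(1) + (1)·(1) + (1)·(1) + (-1)·(1) + (-1)·(1) + (-1)·(-1) + (1)·(1) + (1)·(-1) = -1 + 1 + 1 + -1 + -1 + 1 + 1 + -1 = 0.
So rows 4 and 7 are orthogonal; the diagonal entry equals n = 8.

(1,1) entry = 8; (4,7) entry = 0.


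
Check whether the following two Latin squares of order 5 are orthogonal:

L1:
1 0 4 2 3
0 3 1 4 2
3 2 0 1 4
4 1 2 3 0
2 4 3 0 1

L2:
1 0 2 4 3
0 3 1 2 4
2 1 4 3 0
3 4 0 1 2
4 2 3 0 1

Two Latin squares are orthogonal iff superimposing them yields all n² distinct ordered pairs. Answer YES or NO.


Form the n² = 25 superimposed pairs (L1[i][j], L2[i][j]), row by row (rows and columns indexed from 0):
row 0: (1,1) (0,0) (4,2) (2,4) (3,3)
row 1: (0,0) (3,3) (1,1) (4,2) (2,4)
row 2: (3,2) (2,1) (0,4) (1,3) (4,0)
row 3: (4,3) (1,4) (2,0) (3,1) (0,2)
row 4: (2,4) (4,2) (3,3) (0,0) (1,1)
Orthogonality requires all 25 pairs distinct.
But the pair (0,0) repeats: cell (0,1) has L1 = 0, L2 = 0, and cell (1,0) has L1 = 0, L2 = 0.
A repeated pair means some other pair never occurs (only 15 distinct pairs out of 25), so the squares are not orthogonal.
Conclusion: NO.

NO


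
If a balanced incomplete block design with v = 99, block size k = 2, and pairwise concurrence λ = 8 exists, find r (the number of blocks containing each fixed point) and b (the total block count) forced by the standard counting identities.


Any 2-(v, k, λ) BIBD satisfies two necessary conditions:
  (i)  Each point sits in r blocks, and counting incidences through any fixed point gives r(k − 1) = λ(v − 1), so r = λ(v − 1)/(k − 1).
  (ii) Total incidences bk = vr, so b = vr/k.
Step 1: r = λ(v − 1)/(k − 1) = 8·(99 − 1)/(2 − 1) = 8·98/1 = 784/1 = 784.
Step 2: b = vr/k = 99·784/2 = 77616/2 = 38808.
Check integrality: r = 784 ∈ Z ✓, b = 38808 ∈ Z ✓.
(These identities are necessary conditions: they determine r and b for any design with these parameters, but do not by themselves prove that one exists.)

r = 784, b = 38808.


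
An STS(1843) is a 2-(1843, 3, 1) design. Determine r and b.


An STS(v) is a 2-(v, 3, 1) BIBD: block size k = 3, λ = 1.
Replication: r(k − 1) = λ(v − 1) ⇒ r·2 = 1843 − 1 = 1842 ⇒ r = 921.
Block count: b = v(v − 1)/6 = 1843·1842/6 = 3394806/6 = 565801.
(Check via bk = vr: 565801·3 = 1697403 = 1843·921 = 1697403 ✓.)

r = 921, b = 565801.


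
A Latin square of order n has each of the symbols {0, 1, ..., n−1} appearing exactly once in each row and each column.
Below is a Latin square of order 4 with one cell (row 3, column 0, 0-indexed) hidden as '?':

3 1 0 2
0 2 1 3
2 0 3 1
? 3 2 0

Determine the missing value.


Row 3 contains symbols [0, 2, 3] — missing [1].
Column 0 contains symbols [0, 2, 3] — missing [1].
The missing symbol must appear in both missing sets; intersection = [1].
Therefore the hidden value is 1.

Missing value = 1.


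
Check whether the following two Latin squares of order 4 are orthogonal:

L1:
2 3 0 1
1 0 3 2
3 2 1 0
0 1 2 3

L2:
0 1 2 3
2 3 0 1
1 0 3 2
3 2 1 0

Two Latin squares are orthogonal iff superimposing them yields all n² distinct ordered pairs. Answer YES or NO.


Form the n² = 16 superimposed pairs (L1[i][j], L2[i][j]), row by row (rows and columns indexed from 0):
row 0: (2,0) (3,1) (0,2) (1,3)
row 1: (1,2) (0,3) (3,0) (2,1)
row 2: (3,1) (2,0) (1,3) (0,2)
row 3: (0,3) (1,2) (2,1) (3,0)
Orthogonality requires all 16 pairs distinct.
But the pair (3,1) repeats: cell (0,1) has L1 = 3, L2 = 1, and cell (2,0) has L1 = 3, L2 = 1.
A repeated pair means some other pair never occurs (only 8 distinct pairs out of 16), so the squares are not orthogonal.
Conclusion: NO.

NO


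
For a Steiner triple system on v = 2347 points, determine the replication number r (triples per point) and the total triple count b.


An STS(v) is a 2-(v, 3, 1) BIBD: block size k = 3, λ = 1.
Replication: r(k − 1) = λ(v − 1) ⇒ r·2 = 2347 − 1 = 2346 ⇒ r = 1173.
Block count: b = v(v − 1)/6 = 2347·2346/6 = 5506062/6 = 917677.
(Check via bk = vr: 917677·3 = 2753031 = 2347·1173 = 2753031 ✓.)

r = 1173, b = 917677.


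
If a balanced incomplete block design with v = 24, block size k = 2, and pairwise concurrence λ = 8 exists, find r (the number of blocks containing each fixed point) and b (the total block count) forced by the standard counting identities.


Any 2-(v, k, λ) BIBD satisfies two necessary conditions:
  (i)  Each point sits in r blocks, and counting incidences through any fixed point gives r(k − 1) = λ(v − 1), so r = λ(v − 1)/(k − 1).
  (ii) Total incidences bk = vr, so b = vr/k.
Step 1: r = λ(v − 1)/(k − 1) = 8·(24 − 1)/(2 − 1) = 8·23/1 = 184/1 = 184.
Step 2: b = vr/k = 24·184/2 = 4416/2 = 2208.
Check integrality: r = 184 ∈ Z ✓, b = 2208 ∈ Z ✓.
(These identities are necessary conditions: they determine r and b for any design with these parameters, but do not by themselves prove that one exists.)

r = 184, b = 2208.


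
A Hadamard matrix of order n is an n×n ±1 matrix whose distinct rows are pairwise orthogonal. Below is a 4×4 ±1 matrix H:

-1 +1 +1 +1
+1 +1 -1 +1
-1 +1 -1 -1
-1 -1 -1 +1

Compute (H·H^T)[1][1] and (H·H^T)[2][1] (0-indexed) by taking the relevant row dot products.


Row 1 of H: [1, 1, -1, 1].
Row 2 of H: [-1, 1, -1, -1].
(H·H^T)[1][1] = Σ_j H[1][j]·H[1][j] = (1)² + (1)² + (-1)² + (1)² = 1 + 1 + 1 + 1 = 4.
(H·H^T)[2][1] = Σ_j H[2][j]·H[1][j] = (-1)·(1) + (1)·(1) + (-1)·(-1) + (-1)·(1) = -1 + 1 + 1 + -1 = 0.
So rows 2 and 1 are orthogonal; the diagonal entry equals n = 4.

(1,1) entry = 4; (2,1) entry = 0.


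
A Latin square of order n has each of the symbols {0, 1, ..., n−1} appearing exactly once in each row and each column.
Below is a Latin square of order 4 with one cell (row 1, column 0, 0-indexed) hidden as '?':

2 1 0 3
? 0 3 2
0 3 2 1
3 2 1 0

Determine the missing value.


Row 1 contains symbols [0, 2, 3] — missing [1].
Column 0 contains symbols [0, 2, 3] — missing [1].
The missing symbol must appear in both missing sets; intersection = [1].
Therefore the hidden value is 1.

Missing value = 1.


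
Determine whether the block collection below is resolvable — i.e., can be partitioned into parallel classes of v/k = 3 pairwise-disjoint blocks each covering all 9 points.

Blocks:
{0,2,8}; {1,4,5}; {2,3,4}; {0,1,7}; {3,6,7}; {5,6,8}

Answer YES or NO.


v = 9, block size k = 3, number of blocks = 6.
For resolvability, blocks must partition into parallel classes of size v/k = 3.
Total blocks must therefore be a multiple of 3: 6 = 3·2 + 0 ⇒ divisible ✓.
Greedy packing gives 2 candidate class(es). Each should be a full parallel class (size 3, covers all 9 points).
  Class 1 (3 blocks): {0,2,8}; {1,4,5}; {3,6,7}. Points covered: [0, 1, 2, 3, 4, 5, 6, 7, 8].
  Class 2 (3 blocks): {2,3,4}; {0,1,7}; {5,6,8}. Points covered: [0, 1, 2, 3, 4, 5, 6, 7, 8].
All classes full (size 3)? YES. All classes cover every point? YES.
Resolvable? YES.

YES


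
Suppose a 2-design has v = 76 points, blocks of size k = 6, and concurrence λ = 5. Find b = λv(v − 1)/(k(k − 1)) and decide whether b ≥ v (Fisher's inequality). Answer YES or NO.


r = λ(v − 1)/(k − 1) = 5·75/5 = 75.
b = vr/k = 76·75/6 = 950.
Fisher's inequality: b ≥ v ⇔ 950 ≥ 76? YES.

YES


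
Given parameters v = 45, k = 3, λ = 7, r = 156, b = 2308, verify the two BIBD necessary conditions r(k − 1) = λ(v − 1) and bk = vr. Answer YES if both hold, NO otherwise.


Condition (i): r(k − 1) = 156·2 = 312; λ(v − 1) = 7·44 = 308. Match? NO.
Condition (ii): bk = 2308·3 = 6924; vr = 45·156 = 7020. Match? NO.
Both conditions hold? NO.

NO


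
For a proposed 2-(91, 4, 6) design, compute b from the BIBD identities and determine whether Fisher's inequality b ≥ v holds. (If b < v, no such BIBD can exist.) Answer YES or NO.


b = λv(v − 1)/(k(k − 1)) = 6·91·90/(4·3) = 49140/12 = 4095.
Compare with v = 91: b ≥ v, so Fisher's inequality holds.

YES


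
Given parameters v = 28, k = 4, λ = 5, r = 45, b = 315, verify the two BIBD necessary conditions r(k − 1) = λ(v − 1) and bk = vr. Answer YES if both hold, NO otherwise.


Condition (i): r(k − 1) = 45·3 = 135; λ(v − 1) = 5·27 = 135. Match? YES.
Condition (ii): bk = 315·4 = 1260; vr = 28·45 = 1260. Match? YES.
Both conditions hold? YES.

YES


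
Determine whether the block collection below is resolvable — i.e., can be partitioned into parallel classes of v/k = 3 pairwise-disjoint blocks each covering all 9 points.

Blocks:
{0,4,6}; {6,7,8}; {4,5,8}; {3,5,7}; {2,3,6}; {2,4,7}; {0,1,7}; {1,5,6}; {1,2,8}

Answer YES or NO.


v = 9, block size k = 3, number of blocks = 9.
For resolvability, blocks must partition into parallel classes of size v/k = 3.
Total blocks must therefore be a multiple of 3: 9 = 3·3 + 0 ⇒ divisible ✓.
Consider block {6,7,8}. It intersects every other block in the collection, so no parallel class of size 3 can contain it.
Since every block must belong to some parallel class in a resolution, the collection cannot be partitioned into parallel classes.
Resolvable? NO.

NO


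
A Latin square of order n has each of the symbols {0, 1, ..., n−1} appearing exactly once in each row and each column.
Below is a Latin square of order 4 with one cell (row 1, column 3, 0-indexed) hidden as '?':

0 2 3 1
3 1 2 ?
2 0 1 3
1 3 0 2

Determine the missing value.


Row 1 contains symbols [1, 2, 3] — missing [0].
Column 3 contains symbols [1, 2, 3] — missing [0].
The missing symbol must appear in both missing sets; intersection = [0].
Therefore the hidden value is 0.

Missing value = 0.


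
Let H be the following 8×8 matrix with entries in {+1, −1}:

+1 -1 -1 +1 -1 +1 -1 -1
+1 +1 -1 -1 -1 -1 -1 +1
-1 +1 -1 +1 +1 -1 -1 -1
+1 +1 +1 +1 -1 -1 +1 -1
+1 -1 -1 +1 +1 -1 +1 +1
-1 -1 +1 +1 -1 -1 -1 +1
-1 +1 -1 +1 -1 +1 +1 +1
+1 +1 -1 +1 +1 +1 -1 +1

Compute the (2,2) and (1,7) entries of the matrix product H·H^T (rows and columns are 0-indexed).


Row 1 of H: [1, 1, -1, -1, -1, -1, -1, 1].
Row 2 of H: [-1, 1, -1, 1, 1, -1, -1, -1].
Row 7 of H: [1, 1, -1, 1, 1, 1, -1, 1].
(H·H^T)[2][2] = Σ_j H[2][j]·H[2][j] = (-1)² + (1)² + (-1)² + (1)² + (1)² + (-1)² + (-1)² + (-1)² = 1 + 1 + 1 + 1 + 1 + 1 + 1 + 1 = 8.
(H·H^T)[1][7] = Σ_j H[1][j]·H[7][j] = (1)·(1) + (1)·(1) + (-1)·(-1) + (-1)·(1) + (-1)·(1) + (-1)·(1) + (-1)·(-1) + (1)·(1) = 1 + 1 + 1 + -1 + -1 + -1 + 1 + 1 = 2.
Rows 1 and 7 are not orthogonal (dot product = 2 ≠ 0), so H is not a Hadamard matrix.

(2,2) entry = 8; (1,7) entry = 2.


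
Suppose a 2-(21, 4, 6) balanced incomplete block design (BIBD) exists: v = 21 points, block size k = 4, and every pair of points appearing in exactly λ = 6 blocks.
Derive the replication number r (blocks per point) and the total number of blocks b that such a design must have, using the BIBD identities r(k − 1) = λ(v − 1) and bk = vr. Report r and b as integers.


Any 2-(v, k, λ) BIBD satisfies two necessary conditions:
  (i)  Each point sits in r blocks, and counting incidences through any fixed point gives r(k − 1) = λ(v − 1), so r = λ(v − 1)/(k − 1).
  (ii) Total incidences bk = vr, so b = vr/k.
Step 1: r = λ(v − 1)/(k − 1) = 6·(21 − 1)/(4 − 1) = 6·20/3 = 120/3 = 40.
Step 2: b = vr/k = 21·40/4 = 840/4 = 210.
Check integrality: r = 40 ∈ Z ✓, b = 210 ∈ Z ✓.
(These identities are necessary conditions: they determine r and b for any design with these parameters, but do not by themselves prove that one exists.)

r = 40, b = 210.


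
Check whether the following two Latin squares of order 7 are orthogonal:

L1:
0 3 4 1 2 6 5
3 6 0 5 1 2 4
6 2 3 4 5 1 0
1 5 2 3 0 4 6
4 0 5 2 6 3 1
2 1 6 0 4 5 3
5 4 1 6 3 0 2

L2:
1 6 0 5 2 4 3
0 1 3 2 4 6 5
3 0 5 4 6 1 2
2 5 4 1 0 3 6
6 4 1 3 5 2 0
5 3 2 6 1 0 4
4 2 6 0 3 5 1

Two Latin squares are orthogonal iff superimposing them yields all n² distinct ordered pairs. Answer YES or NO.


Form the n² = 49 superimposed pairs (L1[i][j], L2[i][j]), row by row (rows and columns indexed from 0):
row 0: (0,1) (3,6) (4,0) (1,5) (2,2) (6,4) (5,3)
row 1: (3,0) (6,1) (0,3) (5,2) (1,4) (2,6) (4,5)
row 2: (6,3) (2,0) (3,5) (4,4) (5,6) (1,1) (0,2)
row 3: (1,2) (5,5) (2,4) (3,1) (0,0) (4,3) (6,6)
row 4: (4,6) (0,4) (5,1) (2,3) (6,5) (3,2) (1,0)
row 5: (2,5) (1,3) (6,2) (0,6) (4,1) (5,0) (3,4)
row 6: (5,4) (4,2) (1,6) (6,0) (3,3) (0,5) (2,1)
Orthogonality requires all 49 pairs distinct.
Check by first coordinate: for each symbol s of L1, list the L2 entries in the n cells where L1 = s; they must all differ.
  L1 = 0: L2 entries (in reading order) 1, 3, 2, 0, 4, 6, 5 — all 7 distinct ✓
  L1 = 1: L2 entries (in reading order) 5, 4, 1, 2, 0, 3, 6 — all 7 distinct ✓
  L1 = 2: L2 entries (in reading order) 2, 6, 0, 4, 3, 5, 1 — all 7 distinct ✓
  L1 = 3: L2 entries (in reading order) 6, 0, 5, 1, 2, 4, 3 — all 7 distinct ✓
  L1 = 4: L2 entries (in reading order) 0, 5, 4, 3, 6, 1, 2 — all 7 distinct ✓
  L1 = 5: L2 entries (in reading order) 3, 2, 6, 5, 1, 0, 4 — all 7 distinct ✓
  L1 = 6: L2 entries (in reading order) 4, 1, 3, 6, 5, 2, 0 — all 7 distinct ✓
Every symbol of L1 meets every symbol of L2 exactly once, so all 49 pairs are distinct (49 of 49).
Conclusion: YES.

YES


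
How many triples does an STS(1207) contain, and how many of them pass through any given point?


An STS(v) is a 2-(v, 3, 1) BIBD: block size k = 3, λ = 1.
Replication: r(k − 1) = λ(v − 1) ⇒ r·2 = 1207 − 1 = 1206 ⇒ r = 603.
Block count: b = v(v − 1)/6 = 1207·1206/6 = 1455642/6 = 242607.

r = 603, b = 242607.


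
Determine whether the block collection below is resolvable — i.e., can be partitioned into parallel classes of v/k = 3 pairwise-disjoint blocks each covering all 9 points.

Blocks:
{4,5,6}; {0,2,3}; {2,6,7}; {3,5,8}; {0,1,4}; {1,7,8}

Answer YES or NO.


v = 9, block size k = 3, number of blocks = 6.
For resolvability, blocks must partition into parallel classes of size v/k = 3.
Total blocks must therefore be a multiple of 3: 6 = 3·2 + 0 ⇒ divisible ✓.
Greedy packing gives 2 candidate class(es). Each should be a full parallel class (size 3, covers all 9 points).
  Class 1 (3 blocks): {4,5,6}; {0,2,3}; {1,7,8}. Points covered: [0, 1, 2, 3, 4, 5, 6, 7, 8].
  Class 2 (3 blocks): {2,6,7}; {3,5,8}; {0,1,4}. Points covered: [0, 1, 2, 3, 4, 5, 6, 7, 8].
All classes full (size 3)? YES. All classes cover every point? YES.
Resolvable? YES.

YES


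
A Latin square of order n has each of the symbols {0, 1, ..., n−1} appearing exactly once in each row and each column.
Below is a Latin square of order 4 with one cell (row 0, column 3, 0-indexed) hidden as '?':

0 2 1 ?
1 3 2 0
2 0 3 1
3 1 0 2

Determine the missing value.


Row 0 contains symbols [0, 1, 2] — missing [3].
Column 3 contains symbols [0, 1, 2] — missing [3].
The missing symbol must appear in both missing sets; intersection = [3].
Therefore the hidden value is 3.

Missing value = 3.


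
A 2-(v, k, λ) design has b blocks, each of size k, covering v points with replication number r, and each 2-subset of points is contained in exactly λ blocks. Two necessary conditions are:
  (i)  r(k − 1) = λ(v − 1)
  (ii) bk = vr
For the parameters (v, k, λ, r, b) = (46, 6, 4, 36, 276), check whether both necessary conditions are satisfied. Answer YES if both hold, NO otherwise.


Condition (i): r(k − 1) = 36·5 = 180; λ(v − 1) = 4·45 = 180. Match? YES.
Condition (ii): bk = 276·6 = 1656; vr = 46·36 = 1656. Match? YES.
Both conditions hold? YES.

YES


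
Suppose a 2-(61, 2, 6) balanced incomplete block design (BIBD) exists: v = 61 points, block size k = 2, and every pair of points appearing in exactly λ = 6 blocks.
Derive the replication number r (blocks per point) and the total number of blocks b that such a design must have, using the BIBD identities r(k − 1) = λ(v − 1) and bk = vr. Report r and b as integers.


Any 2-(v, k, λ) BIBD satisfies two necessary conditions:
  (i)  Each point sits in r blocks, and counting incidences through any fixed point gives r(k − 1) = λ(v − 1), so r = λ(v − 1)/(k − 1).
  (ii) Total incidences bk = vr, so b = vr/k.
Step 1: r = λ(v − 1)/(k − 1) = 6·(61 − 1)/(2 − 1) = 6·60/1 = 360/1 = 360.
Step 2: b = vr/k = 61·360/2 = 21960/2 = 10980.
Check integrality: r = 360 ∈ Z ✓, b = 10980 ∈ Z ✓.
(These identities are necessary conditions: they determine r and b for any design with these parameters, but do not by themselves prove that one exists.)

r = 360, b = 10980.


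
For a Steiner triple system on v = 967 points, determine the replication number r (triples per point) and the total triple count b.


An STS(v) is a 2-(v, 3, 1) BIBD: block size k = 3, λ = 1.
Replication: r(k − 1) = λ(v − 1) ⇒ r·2 = 967 − 1 = 966 ⇒ r = 483.
Block count: b = v(v − 1)/6 = 967·966/6 = 934122/6 = 155687.
(Check via bk = vr: 155687·3 = 467061 = 967·483 = 467061 ✓.)

r = 483, b = 155687.


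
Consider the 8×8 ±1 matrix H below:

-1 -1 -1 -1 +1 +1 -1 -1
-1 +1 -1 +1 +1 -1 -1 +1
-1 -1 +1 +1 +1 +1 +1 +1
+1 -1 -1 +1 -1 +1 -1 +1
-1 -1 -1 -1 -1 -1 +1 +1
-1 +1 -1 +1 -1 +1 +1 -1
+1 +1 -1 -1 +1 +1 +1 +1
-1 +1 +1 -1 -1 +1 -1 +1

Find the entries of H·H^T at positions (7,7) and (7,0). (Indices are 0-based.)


Row 0 of H: [-1, -1, -1, -1, 1, 1, -1, -1].
Row 7 of H: [-1, 1, 1, -1, -1, 1, -1, 1].
(H·H^T)[7][7] = Σ_j H[7][j]·H[7][j] = (-1)² + (1)² + (1)² + (-1)² + (-1)² + (1)² + (-1)² + (1)² = 1 + 1 + 1 + 1 + 1 + 1 + 1 + 1 = 8.
(H·H^T)[7][0] = Σ_j H[7][j]·H[0][j] = (-1)·(-1) + (1)·(-1) + (1)·(-1) + (-1)·(-1) + (-1)·(1) + (1)·(1) + (-1)·(-1) + (1)·(-1) = 1 + -1 + -1 + 1 + -1 + 1 + 1 + -1 = 0.
So rows 7 and 0 are orthogonal; the diagonal entry equals n = 8.

(7,7) entry = 8; (7,0) entry = 0.


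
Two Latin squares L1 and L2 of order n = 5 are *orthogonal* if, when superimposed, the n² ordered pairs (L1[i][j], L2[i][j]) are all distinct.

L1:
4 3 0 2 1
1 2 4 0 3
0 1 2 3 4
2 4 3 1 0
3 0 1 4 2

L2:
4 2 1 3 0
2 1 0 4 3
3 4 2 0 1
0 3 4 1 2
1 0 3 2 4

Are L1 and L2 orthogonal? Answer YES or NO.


Form the n² = 25 superimposed pairs (L1[i][j], L2[i][j]), row by row (rows and columns indexed from 0):
row 0: (4,4) (3,2) (0,1) (2,3) (1,0)
row 1: (1,2) (2,1) (4,0) (0,4) (3,3)
row 2: (0,3) (1,4) (2,2) (3,0) (4,1)
row 3: (2,0) (4,3) (3,4) (1,1) (0,2)
row 4: (3,1) (0,0) (1,3) (4,2) (2,4)
Orthogonality requires all 25 pairs distinct.
Check by first coordinate: for each symbol s of L1, list the L2 entries in the n cells where L1 = s; they must all differ.
  L1 = 0: L2 entries (in reading order) 1, 4, 3, 2, 0 — all 5 distinct ✓
  L1 = 1: L2 entries (in reading order) 0, 2, 4, 1, 3 — all 5 distinct ✓
  L1 = 2: L2 entries (in reading order) 3, 1, 2, 0, 4 — all 5 distinct ✓
  L1 = 3: L2 entries (in reading order) 2, 3, 0, 4, 1 — all 5 distinct ✓
  L1 = 4: L2 entries (in reading order) 4, 0, 1, 3, 2 — all 5 distinct ✓
Every symbol of L1 meets every symbol of L2 exactly once, so all 25 pairs are distinct (25 of 25).
Conclusion: YES.

YES
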